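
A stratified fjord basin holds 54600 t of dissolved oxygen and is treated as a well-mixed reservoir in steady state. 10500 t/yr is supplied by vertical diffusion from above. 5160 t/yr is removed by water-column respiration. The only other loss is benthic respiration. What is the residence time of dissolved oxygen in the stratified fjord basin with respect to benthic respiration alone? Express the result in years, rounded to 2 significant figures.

10 yr

At steady state ΣF_in = ΣF_out.
ΣF_in = 10500 t/yr.
Benthic respiration flux = ΣF_in − (5160) = 10500 − 5160 = 5340 t/yr.
τ = M / F = 54600 / 5340 = 10.22 yr.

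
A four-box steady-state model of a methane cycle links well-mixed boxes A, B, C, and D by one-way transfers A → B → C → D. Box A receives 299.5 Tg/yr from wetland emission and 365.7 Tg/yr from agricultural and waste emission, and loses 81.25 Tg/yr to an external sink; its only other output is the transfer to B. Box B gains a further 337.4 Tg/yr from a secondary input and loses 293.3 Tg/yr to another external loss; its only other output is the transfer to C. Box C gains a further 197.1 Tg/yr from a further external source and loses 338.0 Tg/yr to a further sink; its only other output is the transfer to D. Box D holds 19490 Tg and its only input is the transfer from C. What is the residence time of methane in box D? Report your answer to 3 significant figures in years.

Box A: F(A→B) = (299.5 + 365.7) − 81.25 = 583.95 Tg/yr.
Box B: F(B→C) = (583.95 + 337.4) − 293.3 = 628.05 Tg/yr.
Box C: F(C→D) = (628.05 + 197.1) − 338.0 = 487.15 Tg/yr.
Box D throughput = its input = 487.15 Tg/yr; τ = 19490 / 487.15 = 40.01 yr.

40.0 yr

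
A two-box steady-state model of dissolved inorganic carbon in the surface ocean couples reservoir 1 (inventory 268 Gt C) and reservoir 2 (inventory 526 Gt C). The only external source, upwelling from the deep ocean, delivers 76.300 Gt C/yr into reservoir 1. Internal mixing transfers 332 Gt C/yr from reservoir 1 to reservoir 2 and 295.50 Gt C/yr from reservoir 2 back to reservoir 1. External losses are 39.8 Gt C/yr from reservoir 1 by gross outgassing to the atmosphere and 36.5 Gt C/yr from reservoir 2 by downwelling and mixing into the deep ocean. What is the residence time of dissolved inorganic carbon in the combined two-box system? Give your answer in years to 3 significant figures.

10.4 yr

Residence time in the combined system uses the total inventory and the total *external* removal — internal exchanges between the two boxes cancel.
M_total = 268 + 526 = 794.00 Gt C.
ΣF_external_out = 39.8 + 36.5 = 76.300 Gt C/yr.
τ = M_total / ΣF_ext = 794.00 / 76.300 = 10.41 yr.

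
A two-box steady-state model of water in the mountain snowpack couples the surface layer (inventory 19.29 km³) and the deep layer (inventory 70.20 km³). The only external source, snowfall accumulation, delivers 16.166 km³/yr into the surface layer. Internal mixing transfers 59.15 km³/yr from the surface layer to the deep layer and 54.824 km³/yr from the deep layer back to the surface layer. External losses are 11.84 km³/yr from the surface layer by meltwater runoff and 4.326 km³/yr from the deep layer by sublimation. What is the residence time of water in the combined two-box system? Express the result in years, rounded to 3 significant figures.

Residence time in the combined system uses the total inventory and the total *external* removal — internal exchanges between the two boxes cancel.
M_total = 19.29 + 70.20 = 89.490 km³.
ΣF_external_out = 11.84 + 4.326 = 16.166 km³/yr.
τ = M_total / ΣF_ext = 89.490 / 16.166 = 5.536 yr.

5.54 yr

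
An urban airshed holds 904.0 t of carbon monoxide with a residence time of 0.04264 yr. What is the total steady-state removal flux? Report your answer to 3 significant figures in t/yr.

21200 t/yr

F = M / τ = 904.0 / 0.04264 = 21200 t/yr.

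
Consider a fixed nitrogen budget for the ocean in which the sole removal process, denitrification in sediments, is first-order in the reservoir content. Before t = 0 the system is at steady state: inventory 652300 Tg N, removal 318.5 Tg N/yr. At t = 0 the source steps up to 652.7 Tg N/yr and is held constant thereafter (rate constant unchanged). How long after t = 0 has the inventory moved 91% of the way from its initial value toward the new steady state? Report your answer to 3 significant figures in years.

4930 yr

τ = M₀/F₀ = 652300/318.5 = 2048 yr.
The remaining gap fraction is e^(−t/τ); 91% covered ⇒ e^(−t/τ) = 0.0900.
t = −τ ln(0.0900) = 2048 × 2.408 = 4932 yr.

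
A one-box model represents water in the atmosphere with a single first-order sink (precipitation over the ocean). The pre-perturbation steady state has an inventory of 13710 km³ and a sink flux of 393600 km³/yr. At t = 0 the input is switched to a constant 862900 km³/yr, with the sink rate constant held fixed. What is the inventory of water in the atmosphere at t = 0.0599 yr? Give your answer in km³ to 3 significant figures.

27100 km³

Residence time τ = M₀/F₀ = 0.03483 yr. The eventual steady state is M_∞ = M₀·(F₁/F₀) = 13710 × 862900/393600 = 30057 km³.
The anomaly ΔM(t) = M(t) − M_∞ decays as ΔM₀·e^(−t/τ) with ΔM₀ = 13710 − 30057 = −16350 km³.
At t = 0.0599 yr, e^(−t/τ) = e^(−1.720) = 0.1791, so ΔM = −2928 km³ and M = 30057 − 2928 = 27129 km³.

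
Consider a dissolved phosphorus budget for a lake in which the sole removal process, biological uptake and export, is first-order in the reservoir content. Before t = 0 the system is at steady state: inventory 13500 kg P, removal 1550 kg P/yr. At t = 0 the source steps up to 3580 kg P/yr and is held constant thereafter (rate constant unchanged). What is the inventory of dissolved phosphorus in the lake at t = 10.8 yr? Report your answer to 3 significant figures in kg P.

Residence time τ = M₀/F₀ = 8.710 yr. The eventual steady state is M_∞ = M₀·(F₁/F₀) = 13500 × 3580/1550 = 31181 kg P.
The anomaly ΔM(t) = M(t) − M_∞ decays as ΔM₀·e^(−t/τ) with ΔM₀ = 13500 − 31181 = −17680 kg P.
At t = 10.8 yr, e^(−t/τ) = e^(−1.240) = 0.2894, so ΔM = −5116 kg P and M = 31181 − 5116 = 26064 kg P.

26100 kg P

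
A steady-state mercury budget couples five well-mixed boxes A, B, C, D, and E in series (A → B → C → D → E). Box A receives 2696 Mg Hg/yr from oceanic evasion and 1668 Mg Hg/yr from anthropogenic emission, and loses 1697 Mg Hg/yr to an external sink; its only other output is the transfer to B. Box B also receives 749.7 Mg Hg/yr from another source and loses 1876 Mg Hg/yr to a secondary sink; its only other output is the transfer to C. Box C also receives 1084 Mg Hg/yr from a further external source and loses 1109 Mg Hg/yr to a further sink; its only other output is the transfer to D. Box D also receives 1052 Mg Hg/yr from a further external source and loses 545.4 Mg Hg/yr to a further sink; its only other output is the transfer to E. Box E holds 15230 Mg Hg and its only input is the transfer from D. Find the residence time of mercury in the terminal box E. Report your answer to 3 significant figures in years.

Box A: F(A→B) = (2696 + 1668) − 1697 = 2667.0 Mg Hg/yr.
Box B: F(B→C) = (2667.0 + 749.7) − 1876 = 1540.7 Mg Hg/yr.
Box C: F(C→D) = (1540.7 + 1084) − 1109 = 1515.7 Mg Hg/yr.
Box D: F(D→E) = (1515.7 + 1052) − 545.4 = 2022.3 Mg Hg/yr.
Box E throughput = its input = 2022.3 Mg Hg/yr; τ = 15230 / 2022.3 = 7.531 yr.

7.53 yr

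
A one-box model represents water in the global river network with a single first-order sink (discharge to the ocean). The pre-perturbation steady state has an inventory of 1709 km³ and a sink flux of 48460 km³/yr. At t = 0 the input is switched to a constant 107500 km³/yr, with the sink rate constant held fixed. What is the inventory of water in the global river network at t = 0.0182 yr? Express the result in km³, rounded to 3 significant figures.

2550 km³

Residence time τ = M₀/F₀ = 0.03527 yr. The eventual steady state is M_∞ = M₀·(F₁/F₀) = 1709 × 107500/48460 = 3791.1 km³.
The anomaly ΔM(t) = M(t) − M_∞ decays as ΔM₀·e^(−t/τ) with ΔM₀ = 1709 − 3791.1 = −2082 km³.
At t = 0.0182 yr, e^(−t/τ) = e^(−0.5161) = 0.5969, so ΔM = −1243 km³ and M = 3791.1 − 1243 = 2548.4 km³.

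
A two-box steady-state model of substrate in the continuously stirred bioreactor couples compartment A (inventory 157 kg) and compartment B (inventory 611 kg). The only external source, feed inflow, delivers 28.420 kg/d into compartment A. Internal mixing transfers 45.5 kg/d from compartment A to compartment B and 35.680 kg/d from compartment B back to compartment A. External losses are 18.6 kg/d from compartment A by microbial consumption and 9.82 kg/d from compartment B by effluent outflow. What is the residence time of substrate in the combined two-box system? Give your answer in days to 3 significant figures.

27.0 d

Treat the two boxes together as one reservoir: the mixing fluxes between them are internal recycling, so τ = ΣM / Σ(external losses).
M_total = 157 + 611 = 768.00 kg.
ΣF_external_out = 18.6 + 9.82 = 28.420 kg/d.
τ = M_total / ΣF_ext = 768.00 / 28.420 = 27.02 d.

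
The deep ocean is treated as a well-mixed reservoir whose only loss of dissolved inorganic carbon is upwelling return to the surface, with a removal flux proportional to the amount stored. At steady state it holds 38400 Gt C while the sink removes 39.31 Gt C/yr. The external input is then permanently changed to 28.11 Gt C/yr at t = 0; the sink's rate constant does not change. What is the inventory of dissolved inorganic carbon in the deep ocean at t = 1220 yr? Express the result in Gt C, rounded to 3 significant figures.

Residence time τ = M₀/F₀ = 976.9 yr. The eventual steady state is M_∞ = M₀·(F₁/F₀) = 38400 × 28.11/39.31 = 27459 Gt C.
The anomaly ΔM(t) = M(t) − M_∞ decays as ΔM₀·e^(−t/τ) with ΔM₀ = 38400 − 27459 = 10940 Gt C.
At t = 1220 yr, e^(−t/τ) = e^(−1.249) = 0.2868, so ΔM = 3138 Gt C and M = 27459 + 3138 = 30597 Gt C.

30600 Gt C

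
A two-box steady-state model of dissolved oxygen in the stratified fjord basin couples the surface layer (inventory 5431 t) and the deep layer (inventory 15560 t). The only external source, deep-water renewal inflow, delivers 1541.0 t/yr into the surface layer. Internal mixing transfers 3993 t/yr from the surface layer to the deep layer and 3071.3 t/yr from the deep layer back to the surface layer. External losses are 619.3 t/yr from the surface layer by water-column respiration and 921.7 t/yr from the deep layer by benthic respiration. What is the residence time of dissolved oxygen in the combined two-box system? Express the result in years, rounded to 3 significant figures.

13.6 yr

Residence time in the combined system uses the total inventory and the total *external* removal — internal exchanges between the two boxes cancel.
M_total = 5431 + 15560 = 20991 t.
ΣF_external_out = 619.3 + 921.7 = 1541.0 t/yr.
τ = M_total / ΣF_ext = 20991 / 1541.0 = 13.62 yr.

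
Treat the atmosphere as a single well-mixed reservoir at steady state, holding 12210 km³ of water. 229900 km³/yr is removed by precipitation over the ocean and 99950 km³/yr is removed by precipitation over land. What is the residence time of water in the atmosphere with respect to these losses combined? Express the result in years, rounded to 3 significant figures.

0.0370 yr

Total removal = 229900 + 99950 = 329850 km³/yr.
τ = M / ΣF_out = 12210 / 329850 = 0.03702 yr.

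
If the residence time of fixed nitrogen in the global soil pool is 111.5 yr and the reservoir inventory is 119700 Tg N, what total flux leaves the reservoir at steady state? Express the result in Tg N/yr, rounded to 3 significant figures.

F = M / τ = 119700 / 111.5 = 1074 Tg N/yr.

1070 Tg N/yr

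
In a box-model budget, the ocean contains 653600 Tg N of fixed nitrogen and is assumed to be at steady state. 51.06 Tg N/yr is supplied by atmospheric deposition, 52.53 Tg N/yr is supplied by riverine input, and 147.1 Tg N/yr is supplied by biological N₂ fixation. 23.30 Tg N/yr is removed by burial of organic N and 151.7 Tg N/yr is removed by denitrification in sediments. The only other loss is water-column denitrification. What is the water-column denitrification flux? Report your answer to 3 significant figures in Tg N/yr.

75.7 Tg N/yr

At steady state ΣF_in = ΣF_out.
ΣF_in = 51.06 + 52.53 + 147.1 = 250.69 Tg N/yr.
Water-column denitrification flux = ΣF_in − (23.30 + 151.7) = 250.69 − 175.0 = 75.69 Tg N/yr.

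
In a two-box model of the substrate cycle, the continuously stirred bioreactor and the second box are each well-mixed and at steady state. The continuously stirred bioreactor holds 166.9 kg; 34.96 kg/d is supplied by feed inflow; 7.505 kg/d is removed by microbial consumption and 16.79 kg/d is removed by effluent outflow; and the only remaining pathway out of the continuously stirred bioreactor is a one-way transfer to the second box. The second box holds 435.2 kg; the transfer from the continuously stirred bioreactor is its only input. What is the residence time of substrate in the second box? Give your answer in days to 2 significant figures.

41 d

Balance the continuously stirred bioreactor: ΣF_in = 34.960 kg/d.
Transfer to the second box = ΣF_in − (7.505 + 16.79) = 10.665 kg/d.
At steady state the output of the second box equals its input, 10.665 kg/d.
τ = M / F = 435.2 / 10.665 = 40.81 d.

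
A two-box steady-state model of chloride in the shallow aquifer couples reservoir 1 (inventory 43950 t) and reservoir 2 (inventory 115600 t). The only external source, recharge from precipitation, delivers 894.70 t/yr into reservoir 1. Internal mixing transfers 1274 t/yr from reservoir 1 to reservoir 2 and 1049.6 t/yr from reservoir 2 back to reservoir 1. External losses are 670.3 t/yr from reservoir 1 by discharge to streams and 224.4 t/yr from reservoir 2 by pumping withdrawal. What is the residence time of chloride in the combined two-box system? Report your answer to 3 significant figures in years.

178 yr

Residence time in the combined system uses the total inventory and the total *external* removal — internal exchanges between the two boxes cancel.
M_total = 43950 + 115600 = 159550 t.
ΣF_external_out = 670.3 + 224.4 = 894.70 t/yr.
τ = M_total / ΣF_ext = 159550 / 894.70 = 178.3 yr.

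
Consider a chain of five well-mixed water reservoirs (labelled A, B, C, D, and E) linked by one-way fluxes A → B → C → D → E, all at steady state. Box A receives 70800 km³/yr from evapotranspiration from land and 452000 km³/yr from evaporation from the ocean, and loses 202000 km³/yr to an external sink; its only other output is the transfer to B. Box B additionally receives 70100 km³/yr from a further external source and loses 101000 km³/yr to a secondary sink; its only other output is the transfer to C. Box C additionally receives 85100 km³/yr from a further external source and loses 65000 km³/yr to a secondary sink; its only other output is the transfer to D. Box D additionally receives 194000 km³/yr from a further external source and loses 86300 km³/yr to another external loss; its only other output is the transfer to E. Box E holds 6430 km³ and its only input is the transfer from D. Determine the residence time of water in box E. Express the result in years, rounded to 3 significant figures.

0.0154 yr

Box A: F(A→B) = (70800 + 452000) − 202000 = 320800 km³/yr.
Box B: F(B→C) = (320800 + 70100) − 101000 = 289900 km³/yr.
Box C: F(C→D) = (289900 + 85100) − 65000 = 310000 km³/yr.
Box D: F(D→E) = (310000 + 194000) − 86300 = 417700 km³/yr.
Box E throughput = its input = 417700 km³/yr; τ = 6430 / 417700 = 0.01539 yr.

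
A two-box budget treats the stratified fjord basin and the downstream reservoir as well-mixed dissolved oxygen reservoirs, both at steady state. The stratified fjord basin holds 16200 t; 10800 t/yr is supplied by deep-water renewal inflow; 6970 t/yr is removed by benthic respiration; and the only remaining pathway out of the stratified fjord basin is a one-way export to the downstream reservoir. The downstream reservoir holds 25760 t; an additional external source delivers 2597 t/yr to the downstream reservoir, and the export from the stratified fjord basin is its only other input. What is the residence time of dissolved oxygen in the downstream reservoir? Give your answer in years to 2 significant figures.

4.0 yr

Balance the stratified fjord basin: ΣF_in = 10800 t/yr.
Export to the downstream reservoir = ΣF_in − (6970) = 3830.0 t/yr.
Total input to the downstream reservoir = 3830.0 + 2597 = 6427.0 t/yr; at steady state this equals its total output.
τ = M / F = 25760 / 6427.0 = 4.008 yr.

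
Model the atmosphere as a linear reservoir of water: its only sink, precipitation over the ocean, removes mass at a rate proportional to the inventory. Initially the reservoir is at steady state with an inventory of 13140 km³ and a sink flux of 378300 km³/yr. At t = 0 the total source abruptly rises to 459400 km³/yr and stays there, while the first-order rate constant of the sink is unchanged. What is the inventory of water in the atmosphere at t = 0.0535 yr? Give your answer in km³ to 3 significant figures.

15400 km³

τ = M₀/F₀ = 13140/378300 = 0.03473 yr; rate constant k = 1/τ.
New steady state M_∞ = F₁/k = F₁·τ = 459400 × 0.03473 = 15957 km³.
M(t) = M_∞ + (M₀ − M_∞)·e^(−t/τ); t/τ = 0.0535/0.03473 = 1.540, so e^(−t/τ) = 0.2143.
M(t) = 15957 − 2817 × 0.2143 = 15353 km³.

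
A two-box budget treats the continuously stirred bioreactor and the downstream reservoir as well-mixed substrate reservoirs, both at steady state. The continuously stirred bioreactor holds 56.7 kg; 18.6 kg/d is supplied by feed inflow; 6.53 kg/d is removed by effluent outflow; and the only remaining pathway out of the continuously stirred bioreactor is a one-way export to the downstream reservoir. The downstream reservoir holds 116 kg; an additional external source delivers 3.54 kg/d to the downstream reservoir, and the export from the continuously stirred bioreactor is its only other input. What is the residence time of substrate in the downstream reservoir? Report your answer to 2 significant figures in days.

7.4 d

Balance the continuously stirred bioreactor: ΣF_in = 18.600 kg/d.
Export to the downstream reservoir = ΣF_in − (6.53) = 12.070 kg/d.
Total input to the downstream reservoir = 12.070 + 3.54 = 15.610 kg/d; at steady state this equals its total output.
τ = M / F = 116 / 15.610 = 7.431 d.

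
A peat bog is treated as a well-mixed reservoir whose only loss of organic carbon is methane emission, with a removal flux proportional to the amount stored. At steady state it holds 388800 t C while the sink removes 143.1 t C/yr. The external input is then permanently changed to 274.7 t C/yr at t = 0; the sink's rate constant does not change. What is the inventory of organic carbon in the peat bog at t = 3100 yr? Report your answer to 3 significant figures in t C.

τ = M₀/F₀ = 388800/143.1 = 2717 yr; rate constant k = 1/τ.
New steady state M_∞ = F₁/k = F₁·τ = 274.7 × 2717 = 746350 t C.
M(t) = M_∞ + (M₀ − M_∞)·e^(−t/τ); t/τ = 3100/2717 = 1.141, so e^(−t/τ) = 0.3195.
M(t) = 746350 − 357600 × 0.3195 = 632110 t C.

632000 t C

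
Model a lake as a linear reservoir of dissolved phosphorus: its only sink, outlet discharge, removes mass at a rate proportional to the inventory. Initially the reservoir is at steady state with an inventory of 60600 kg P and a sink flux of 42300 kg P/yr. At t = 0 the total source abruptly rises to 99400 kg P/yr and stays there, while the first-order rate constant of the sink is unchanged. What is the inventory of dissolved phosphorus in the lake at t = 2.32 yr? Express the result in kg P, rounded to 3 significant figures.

The sink rate constant is k = F₀/M₀ = 42300/60600 = 0.6980 yr⁻¹.
Solving dM/dt = F₁ − kM with M(0) = M₀ gives M(t) = F₁/k + (M₀ − F₁/k)·e^(−kt).
F₁/k = 99400/0.6980 = 142400 kg P; kt = 0.6980 × 2.32 = 1.619, e^(−kt) = 0.1980.
M(2.32) = 142400 + (60600 − 142400) × 0.1980 = 142400 − 16200 = 126200 kg P.

126000 kg P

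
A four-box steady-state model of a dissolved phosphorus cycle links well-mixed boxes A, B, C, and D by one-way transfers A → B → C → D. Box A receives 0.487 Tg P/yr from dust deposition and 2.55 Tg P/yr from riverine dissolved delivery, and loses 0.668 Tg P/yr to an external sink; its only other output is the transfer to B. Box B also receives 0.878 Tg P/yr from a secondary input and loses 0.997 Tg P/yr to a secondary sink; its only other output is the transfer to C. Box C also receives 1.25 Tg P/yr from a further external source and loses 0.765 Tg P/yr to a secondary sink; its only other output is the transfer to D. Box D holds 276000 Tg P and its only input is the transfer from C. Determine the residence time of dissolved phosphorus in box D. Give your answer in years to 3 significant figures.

Box A: F(A→B) = (0.487 + 2.55) − 0.668 = 2.3690 Tg P/yr.
Box B: F(B→C) = (2.3690 + 0.878) − 0.997 = 2.2500 Tg P/yr.
Box C: F(C→D) = (2.2500 + 1.25) − 0.765 = 2.7350 Tg P/yr.
Box D throughput = its input = 2.7350 Tg P/yr; τ = 276000 / 2.7350 = 100900 yr.

101000 yr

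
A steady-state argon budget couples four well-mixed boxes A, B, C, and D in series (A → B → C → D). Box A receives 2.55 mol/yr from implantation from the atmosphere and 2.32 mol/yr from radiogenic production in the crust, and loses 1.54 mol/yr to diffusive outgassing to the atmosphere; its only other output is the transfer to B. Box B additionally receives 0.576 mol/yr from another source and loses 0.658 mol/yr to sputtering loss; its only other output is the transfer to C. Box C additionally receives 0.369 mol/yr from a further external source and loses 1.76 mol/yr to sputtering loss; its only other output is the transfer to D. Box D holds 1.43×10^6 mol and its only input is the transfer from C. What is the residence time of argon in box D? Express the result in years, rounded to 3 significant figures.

Box A: F(A→B) = (2.55 + 2.32) − 1.54 = 3.3300 mol/yr.
Box B: F(B→C) = (3.3300 + 0.576) − 0.658 = 3.2480 mol/yr.
Box C: F(C→D) = (3.2480 + 0.369) − 1.76 = 1.8570 mol/yr.
Box D throughput = its input = 1.8570 mol/yr; τ = 1.43×10^6 / 1.8570 = 770100 yr.

770000 yr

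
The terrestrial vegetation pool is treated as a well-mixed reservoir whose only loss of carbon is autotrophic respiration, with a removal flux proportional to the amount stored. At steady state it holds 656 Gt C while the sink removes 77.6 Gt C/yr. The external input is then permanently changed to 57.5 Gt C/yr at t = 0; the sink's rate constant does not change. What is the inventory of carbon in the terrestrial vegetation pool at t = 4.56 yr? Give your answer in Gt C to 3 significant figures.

585 Gt C

Residence time τ = M₀/F₀ = 8.454 yr. The eventual steady state is M_∞ = M₀·(F₁/F₀) = 656 × 57.5/77.6 = 486.08 Gt C.
The anomaly ΔM(t) = M(t) − M_∞ decays as ΔM₀·e^(−t/τ) with ΔM₀ = 656 − 486.08 = 169.9 Gt C.
At t = 4.56 yr, e^(−t/τ) = e^(−0.5394) = 0.5831, so ΔM = 99.08 Gt C and M = 486.08 + 99.08 = 585.16 Gt C.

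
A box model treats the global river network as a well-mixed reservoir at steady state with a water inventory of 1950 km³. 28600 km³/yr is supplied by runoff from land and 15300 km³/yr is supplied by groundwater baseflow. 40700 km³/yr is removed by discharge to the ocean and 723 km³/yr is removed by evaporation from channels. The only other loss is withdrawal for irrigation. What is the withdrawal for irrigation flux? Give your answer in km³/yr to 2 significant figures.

At steady state ΣF_in = ΣF_out.
ΣF_in = 28600 + 15300 = 43900 km³/yr.
Withdrawal for irrigation flux = ΣF_in − (40700 + 723) = 43900 − 41420 = 2477 km³/yr.

2500 km³/yr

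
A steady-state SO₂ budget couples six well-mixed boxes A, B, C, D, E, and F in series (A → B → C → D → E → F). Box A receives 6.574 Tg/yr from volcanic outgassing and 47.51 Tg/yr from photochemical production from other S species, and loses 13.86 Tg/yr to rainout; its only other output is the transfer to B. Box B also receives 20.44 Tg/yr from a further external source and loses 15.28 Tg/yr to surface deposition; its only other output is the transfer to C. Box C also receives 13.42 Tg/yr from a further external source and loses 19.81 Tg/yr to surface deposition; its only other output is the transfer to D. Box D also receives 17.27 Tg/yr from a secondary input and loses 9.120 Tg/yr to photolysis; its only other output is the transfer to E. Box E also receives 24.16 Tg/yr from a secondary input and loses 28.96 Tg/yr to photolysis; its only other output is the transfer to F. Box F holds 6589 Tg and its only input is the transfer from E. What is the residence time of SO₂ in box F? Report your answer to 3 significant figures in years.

156 yr

Box A: F(A→B) = (6.574 + 47.51) − 13.86 = 40.224 Tg/yr.
Box B: F(B→C) = (40.224 + 20.44) − 15.28 = 45.384 Tg/yr.
Box C: F(C→D) = (45.384 + 13.42) − 19.81 = 38.994 Tg/yr.
Box D: F(D→E) = (38.994 + 17.27) − 9.120 = 47.144 Tg/yr.
Box E: F(E→F) = (47.144 + 24.16) − 28.96 = 42.344 Tg/yr.
Box F throughput = its input = 42.344 Tg/yr; τ = 6589 / 42.344 = 155.6 yr.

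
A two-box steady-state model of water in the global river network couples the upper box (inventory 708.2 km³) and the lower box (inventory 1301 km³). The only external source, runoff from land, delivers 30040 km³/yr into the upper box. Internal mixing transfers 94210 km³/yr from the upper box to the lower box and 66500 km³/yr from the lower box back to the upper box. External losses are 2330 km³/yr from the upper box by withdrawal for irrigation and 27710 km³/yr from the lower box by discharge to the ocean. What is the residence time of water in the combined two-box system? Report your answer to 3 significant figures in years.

Residence time in the combined system uses the total inventory and the total *external* removal — internal exchanges between the two boxes cancel.
M_total = 708.2 + 1301 = 2009.2 km³.
ΣF_external_out = 2330 + 27710 = 30040 km³/yr.
τ = M_total / ΣF_ext = 2009.2 / 30040 = 0.06688 yr.

0.0669 yr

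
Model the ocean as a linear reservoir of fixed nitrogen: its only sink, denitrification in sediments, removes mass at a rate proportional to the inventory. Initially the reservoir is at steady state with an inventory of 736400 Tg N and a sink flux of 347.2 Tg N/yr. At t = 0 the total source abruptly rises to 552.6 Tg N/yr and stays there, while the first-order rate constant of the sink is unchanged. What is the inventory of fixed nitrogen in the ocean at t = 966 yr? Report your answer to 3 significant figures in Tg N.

896000 Tg N

Residence time τ = M₀/F₀ = 2121 yr. The eventual steady state is M_∞ = M₀·(F₁/F₀) = 736400 × 552.6/347.2 = 1.1720×10^6 Tg N.
The anomaly ΔM(t) = M(t) − M_∞ decays as ΔM₀·e^(−t/τ) with ΔM₀ = 736400 − 1.1720×10^6 = −435600 Tg N.
At t = 966 yr, e^(−t/τ) = e^(−0.4555) = 0.6342, so ΔM = −276300 Tg N and M = 1.1720×10^6 − 276300 = 895780 Tg N.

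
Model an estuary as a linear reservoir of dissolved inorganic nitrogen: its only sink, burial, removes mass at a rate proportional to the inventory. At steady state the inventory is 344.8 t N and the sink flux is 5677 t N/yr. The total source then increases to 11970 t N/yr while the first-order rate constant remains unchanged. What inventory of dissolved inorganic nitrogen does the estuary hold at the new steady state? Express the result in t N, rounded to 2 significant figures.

Rate constant k = F/M = 5677 / 344.8 = 16.46 yr⁻¹.
At the new steady state, source = k·M_new ⇒ M_new = 11970 / 16.46 = 727.0 t N.
(Equivalently M_new = M × F_new/F_old = 344.8 × 11970/5677.)

730 t N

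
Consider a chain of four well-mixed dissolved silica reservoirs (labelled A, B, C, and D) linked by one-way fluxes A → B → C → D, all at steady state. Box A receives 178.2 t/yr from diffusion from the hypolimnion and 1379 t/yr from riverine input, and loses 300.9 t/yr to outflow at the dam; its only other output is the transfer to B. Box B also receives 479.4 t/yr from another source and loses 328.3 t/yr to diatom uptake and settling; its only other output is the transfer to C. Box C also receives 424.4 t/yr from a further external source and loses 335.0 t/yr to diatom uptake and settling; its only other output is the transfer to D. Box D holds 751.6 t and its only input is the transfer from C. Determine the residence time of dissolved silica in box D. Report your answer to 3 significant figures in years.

0.502 yr

Box A: F(A→B) = (178.2 + 1379) − 300.9 = 1256.3 t/yr.
Box B: F(B→C) = (1256.3 + 479.4) − 328.3 = 1407.4 t/yr.
Box C: F(C→D) = (1407.4 + 424.4) − 335.0 = 1496.8 t/yr.
Box D throughput = its input = 1496.8 t/yr; τ = 751.6 / 1496.8 = 0.5021 yr.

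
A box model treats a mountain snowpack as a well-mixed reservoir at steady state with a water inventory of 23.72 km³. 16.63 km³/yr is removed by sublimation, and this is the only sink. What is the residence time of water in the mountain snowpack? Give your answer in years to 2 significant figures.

1.4 yr

τ = M / F = 23.72 / 16.63 = 1.426 yr.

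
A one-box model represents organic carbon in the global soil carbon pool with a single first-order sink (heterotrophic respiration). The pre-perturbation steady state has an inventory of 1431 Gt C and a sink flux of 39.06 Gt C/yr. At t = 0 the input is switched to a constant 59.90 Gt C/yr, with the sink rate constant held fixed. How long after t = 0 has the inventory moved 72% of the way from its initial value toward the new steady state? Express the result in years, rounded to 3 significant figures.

46.6 yr

τ = M₀/F₀ = 1431/39.06 = 36.64 yr.
The remaining gap fraction is e^(−t/τ); 72% covered ⇒ e^(−t/τ) = 0.280.
t = −τ ln(0.280) = 36.64 × 1.273 = 46.64 yr.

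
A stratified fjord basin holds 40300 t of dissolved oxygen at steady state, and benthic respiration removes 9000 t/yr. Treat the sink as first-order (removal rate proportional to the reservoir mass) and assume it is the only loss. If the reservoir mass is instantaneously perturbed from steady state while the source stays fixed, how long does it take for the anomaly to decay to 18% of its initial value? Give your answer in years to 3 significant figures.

7.68 yr

For a linear reservoir the anomaly decays as exp(−t/τ) with τ = M/F = 40300/9000 = 4.478 yr.
exp(−t/τ) = 0.18 ⇒ t = −τ ln(0.18) = 4.478 × 1.715 = 7.678 yr.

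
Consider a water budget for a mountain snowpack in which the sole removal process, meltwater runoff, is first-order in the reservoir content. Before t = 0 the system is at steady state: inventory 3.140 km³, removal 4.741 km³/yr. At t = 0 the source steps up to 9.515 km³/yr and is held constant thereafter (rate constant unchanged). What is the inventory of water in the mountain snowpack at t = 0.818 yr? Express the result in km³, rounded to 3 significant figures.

5.38 km³

The sink rate constant is k = F₀/M₀ = 4.741/3.140 = 1.510 yr⁻¹.
Solving dM/dt = F₁ − kM with M(0) = M₀ gives M(t) = F₁/k + (M₀ − F₁/k)·e^(−kt).
F₁/k = 9.515/1.510 = 6.3019 km³; kt = 1.510 × 0.818 = 1.235, e^(−kt) = 0.2908.
M(0.818) = 6.3019 + (3.140 − 6.3019) × 0.2908 = 6.3019 − 0.9195 = 5.3823 km³.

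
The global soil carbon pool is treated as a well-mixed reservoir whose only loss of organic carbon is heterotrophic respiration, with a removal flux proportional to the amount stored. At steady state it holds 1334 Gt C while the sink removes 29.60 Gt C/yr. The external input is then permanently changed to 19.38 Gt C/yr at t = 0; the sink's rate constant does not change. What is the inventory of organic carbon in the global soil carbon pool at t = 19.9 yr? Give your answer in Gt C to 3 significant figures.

1170 Gt C

τ = M₀/F₀ = 1334/29.60 = 45.07 yr; rate constant k = 1/τ.
New steady state M_∞ = F₁/k = F₁·τ = 19.38 × 45.07 = 873.41 Gt C.
M(t) = M_∞ + (M₀ − M_∞)·e^(−t/τ); t/τ = 19.9/45.07 = 0.4416, so e^(−t/τ) = 0.6430.
M(t) = 873.41 + 460.6 × 0.6430 = 1169.6 Gt C.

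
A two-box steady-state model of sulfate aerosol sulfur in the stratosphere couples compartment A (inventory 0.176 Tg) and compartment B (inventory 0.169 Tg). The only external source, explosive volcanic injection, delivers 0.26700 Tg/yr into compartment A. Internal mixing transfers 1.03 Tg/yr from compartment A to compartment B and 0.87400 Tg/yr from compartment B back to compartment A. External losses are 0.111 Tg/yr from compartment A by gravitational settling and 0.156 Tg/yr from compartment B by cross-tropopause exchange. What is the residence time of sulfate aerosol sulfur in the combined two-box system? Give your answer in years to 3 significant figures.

1.29 yr

For the system as a whole, the A↔B exchange is internal and contributes nothing to the throughput; only the external sinks remove mass.
M_total = 0.176 + 0.169 = 0.34500 Tg.
ΣF_external_out = 0.111 + 0.156 = 0.26700 Tg/yr.
τ = M_total / ΣF_ext = 0.34500 / 0.26700 = 1.292 yr.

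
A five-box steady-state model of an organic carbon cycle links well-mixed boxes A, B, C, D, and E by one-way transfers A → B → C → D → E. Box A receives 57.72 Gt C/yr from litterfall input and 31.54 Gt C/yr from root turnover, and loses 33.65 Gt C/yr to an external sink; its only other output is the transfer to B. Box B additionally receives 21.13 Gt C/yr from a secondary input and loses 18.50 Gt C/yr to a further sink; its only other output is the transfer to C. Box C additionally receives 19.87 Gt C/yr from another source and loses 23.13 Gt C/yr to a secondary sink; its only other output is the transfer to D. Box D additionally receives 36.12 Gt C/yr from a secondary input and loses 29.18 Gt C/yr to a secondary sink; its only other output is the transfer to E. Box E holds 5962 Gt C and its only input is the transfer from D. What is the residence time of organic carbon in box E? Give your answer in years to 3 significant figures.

Box A: F(A→B) = (57.72 + 31.54) − 33.65 = 55.610 Gt C/yr.
Box B: F(B→C) = (55.610 + 21.13) − 18.50 = 58.240 Gt C/yr.
Box C: F(C→D) = (58.240 + 19.87) − 23.13 = 54.980 Gt C/yr.
Box D: F(D→E) = (54.980 + 36.12) − 29.18 = 61.920 Gt C/yr.
Box E throughput = its input = 61.920 Gt C/yr; τ = 5962 / 61.920 = 96.29 yr.

96.3 yr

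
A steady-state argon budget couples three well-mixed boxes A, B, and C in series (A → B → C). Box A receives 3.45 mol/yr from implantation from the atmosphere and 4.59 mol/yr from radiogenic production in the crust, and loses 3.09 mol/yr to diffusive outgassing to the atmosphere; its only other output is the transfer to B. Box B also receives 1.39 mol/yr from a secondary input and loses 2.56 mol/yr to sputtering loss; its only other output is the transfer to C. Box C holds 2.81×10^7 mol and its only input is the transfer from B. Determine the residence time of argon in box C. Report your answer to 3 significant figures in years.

7.43×10^6 yr

Box A: F(A→B) = (3.45 + 4.59) − 3.09 = 4.9500 mol/yr.
Box B: F(B→C) = (4.9500 + 1.39) − 2.56 = 3.7800 mol/yr.
Box C throughput = its input = 3.7800 mol/yr; τ = 2.81×10^7 / 3.7800 = 7.434×10^6 yr.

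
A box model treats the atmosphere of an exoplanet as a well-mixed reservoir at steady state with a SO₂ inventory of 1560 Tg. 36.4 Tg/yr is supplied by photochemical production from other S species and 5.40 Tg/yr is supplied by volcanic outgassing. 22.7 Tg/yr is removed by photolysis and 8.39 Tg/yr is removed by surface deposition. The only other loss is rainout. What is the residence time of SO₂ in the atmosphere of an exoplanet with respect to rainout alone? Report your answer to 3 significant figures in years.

At steady state ΣF_in = ΣF_out.
ΣF_in = 36.4 + 5.40 = 41.800 Tg/yr.
Rainout flux = ΣF_in − (22.7 + 8.39) = 41.800 − 31.09 = 10.71 Tg/yr.
τ = M / F = 1560 / 10.71 = 145.7 yr.

146 yr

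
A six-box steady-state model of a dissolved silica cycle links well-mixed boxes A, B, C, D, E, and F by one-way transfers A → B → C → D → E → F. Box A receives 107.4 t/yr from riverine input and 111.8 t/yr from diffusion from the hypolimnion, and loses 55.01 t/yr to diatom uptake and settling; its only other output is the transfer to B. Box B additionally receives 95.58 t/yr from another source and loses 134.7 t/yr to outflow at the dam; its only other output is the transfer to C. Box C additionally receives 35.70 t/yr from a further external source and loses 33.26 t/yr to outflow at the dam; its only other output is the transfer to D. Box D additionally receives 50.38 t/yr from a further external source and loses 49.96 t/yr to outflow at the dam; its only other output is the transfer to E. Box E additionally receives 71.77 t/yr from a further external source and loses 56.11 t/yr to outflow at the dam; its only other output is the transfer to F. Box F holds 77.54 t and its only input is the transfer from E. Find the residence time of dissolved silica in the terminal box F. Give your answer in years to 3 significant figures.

0.540 yr

Box A: F(A→B) = (107.4 + 111.8) − 55.01 = 164.19 t/yr.
Box B: F(B→C) = (164.19 + 95.58) − 134.7 = 125.07 t/yr.
Box C: F(C→D) = (125.07 + 35.70) − 33.26 = 127.51 t/yr.
Box D: F(D→E) = (127.51 + 50.38) − 49.96 = 127.93 t/yr.
Box E: F(E→F) = (127.93 + 71.77) − 56.11 = 143.59 t/yr.
Box F throughput = its input = 143.59 t/yr; τ = 77.54 / 143.59 = 0.5400 yr.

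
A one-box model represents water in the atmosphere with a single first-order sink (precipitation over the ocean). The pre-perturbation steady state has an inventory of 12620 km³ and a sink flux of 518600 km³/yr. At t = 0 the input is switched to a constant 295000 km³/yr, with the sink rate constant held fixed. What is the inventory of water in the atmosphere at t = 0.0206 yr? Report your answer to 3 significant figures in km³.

9510 km³

Residence time τ = M₀/F₀ = 0.02433 yr. The eventual steady state is M_∞ = M₀·(F₁/F₀) = 12620 × 295000/518600 = 7178.8 km³.
The anomaly ΔM(t) = M(t) − M_∞ decays as ΔM₀·e^(−t/τ) with ΔM₀ = 12620 − 7178.8 = 5441 km³.
At t = 0.0206 yr, e^(−t/τ) = e^(−0.8465) = 0.4289, so ΔM = 2334 km³ and M = 7178.8 + 2334 = 9512.5 km³.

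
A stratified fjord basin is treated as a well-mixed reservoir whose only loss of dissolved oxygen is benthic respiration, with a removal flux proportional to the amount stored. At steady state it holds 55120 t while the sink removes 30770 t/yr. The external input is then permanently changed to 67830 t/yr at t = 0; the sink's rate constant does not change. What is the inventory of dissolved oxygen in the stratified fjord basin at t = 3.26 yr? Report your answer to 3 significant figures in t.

The sink rate constant is k = F₀/M₀ = 30770/55120 = 0.5582 yr⁻¹.
Solving dM/dt = F₁ − kM with M(0) = M₀ gives M(t) = F₁/k + (M₀ − F₁/k)·e^(−kt).
F₁/k = 67830/0.5582 = 121510 t; kt = 0.5582 × 3.26 = 1.820, e^(−kt) = 0.1620.
M(3.26) = 121510 + (55120 − 121510) × 0.1620 = 121510 − 10760 = 110750 t.

111000 t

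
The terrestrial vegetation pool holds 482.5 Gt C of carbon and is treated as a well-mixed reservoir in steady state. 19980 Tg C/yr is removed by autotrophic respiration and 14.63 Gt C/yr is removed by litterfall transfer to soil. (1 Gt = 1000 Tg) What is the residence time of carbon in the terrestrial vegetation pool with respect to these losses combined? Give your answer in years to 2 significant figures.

Convert the autotrophic respiration flux: 19980 Tg C/yr = 19.98 Gt C/yr.
Total removal = 19.98 + 14.63 = 34.610 Gt C/yr.
τ = M / ΣF_out = 482.5 / 34.610 = 13.94 yr.

14 yr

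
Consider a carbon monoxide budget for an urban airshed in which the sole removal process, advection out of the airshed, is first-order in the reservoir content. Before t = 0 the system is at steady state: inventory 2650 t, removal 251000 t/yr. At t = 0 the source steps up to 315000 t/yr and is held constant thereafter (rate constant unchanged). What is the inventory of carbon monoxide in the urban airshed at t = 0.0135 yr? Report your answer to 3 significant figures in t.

τ = M₀/F₀ = 2650/251000 = 0.01056 yr; rate constant k = 1/τ.
New steady state M_∞ = F₁/k = F₁·τ = 315000 × 0.01056 = 3325.7 t.
M(t) = M_∞ + (M₀ − M_∞)·e^(−t/τ); t/τ = 0.0135/0.01056 = 1.279, so e^(−t/τ) = 0.2784.
M(t) = 3325.7 − 675.7 × 0.2784 = 3137.6 t.

3140 t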